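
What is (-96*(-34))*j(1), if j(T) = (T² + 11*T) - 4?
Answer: 26112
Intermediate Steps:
j(T) = -4 + T² + 11*T
(-96*(-34))*j(1) = (-96*(-34))*(-4 + 1² + 11*1) = 3264*(-4 + 1 + 11) = 3264*8 = 26112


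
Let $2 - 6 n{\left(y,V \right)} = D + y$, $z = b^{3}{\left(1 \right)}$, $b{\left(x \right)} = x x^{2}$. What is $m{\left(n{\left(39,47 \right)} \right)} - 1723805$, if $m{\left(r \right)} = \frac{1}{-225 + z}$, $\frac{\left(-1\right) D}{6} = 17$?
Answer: $- \frac{386132321}{224} \approx -1.7238 \cdot 10^{6}$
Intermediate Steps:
$D = -102$ ($D = \left(-6\right) 17 = -102$)
$b{\left(x \right)} = x^{3}$
$z = 1$ ($z = \left(1^{3}\right)^{3} = 1^{3} = 1$)
$n{\left(y,V \right)} = \frac{52}{3} - \frac{y}{6}$ ($n{\left(y,V \right)} = \frac{1}{3} - \frac{-102 + y}{6} = \frac{1}{3} - \left(-17 + \frac{y}{6}\right) = \frac{52}{3} - \frac{y}{6}$)
$m{\left(r \right)} = - \frac{1}{224}$ ($m{\left(r \right)} = \frac{1}{-225 + 1} = \frac{1}{-224} = - \frac{1}{224}$)
$m{\left(n{\left(39,47 \right)} \right)} - 1723805 = - \frac{1}{224} - 1723805 = - \frac{386132321}{224}$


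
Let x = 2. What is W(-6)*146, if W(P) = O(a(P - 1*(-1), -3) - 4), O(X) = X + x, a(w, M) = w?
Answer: -1022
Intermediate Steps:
O(X) = 2 + X (O(X) = X + 2 = 2 + X)
W(P) = -1 + P (W(P) = 2 + ((P - 1*(-1)) - 4) = 2 + ((P + 1) - 4) = 2 + ((1 + P) - 4) = 2 + (-3 + P) = -1 + P)
W(-6)*146 = (-1 - 6)*146 = -7*146 = -1022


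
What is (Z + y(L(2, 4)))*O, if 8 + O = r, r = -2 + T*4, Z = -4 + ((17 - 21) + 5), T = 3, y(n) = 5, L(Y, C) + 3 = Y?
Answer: 4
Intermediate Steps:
L(Y, C) = -3 + Y
Z = -3 (Z = -4 + (-4 + 5) = -4 + 1 = -3)
r = 10 (r = -2 + 3*4 = -2 + 12 = 10)
O = 2 (O = -8 + 10 = 2)
(Z + y(L(2, 4)))*O = (-3 + 5)*2 = 2*2 = 4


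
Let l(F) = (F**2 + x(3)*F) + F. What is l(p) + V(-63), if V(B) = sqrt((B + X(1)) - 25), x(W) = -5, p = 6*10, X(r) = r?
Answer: 3360 + I*sqrt(87) ≈ 3360.0 + 9.3274*I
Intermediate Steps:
p = 60
l(F) = F**2 - 4*F (l(F) = (F**2 - 5*F) + F = F**2 - 4*F)
V(B) = sqrt(-24 + B) (V(B) = sqrt((B + 1) - 25) = sqrt((1 + B) - 25) = sqrt(-24 + B))
l(p) + V(-63) = 60*(-4 + 60) + sqrt(-24 - 63) = 60*56 + sqrt(-87) = 3360 + I*sqrt(87)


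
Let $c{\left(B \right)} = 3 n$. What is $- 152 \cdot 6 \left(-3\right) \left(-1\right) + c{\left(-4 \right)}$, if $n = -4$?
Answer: $-2748$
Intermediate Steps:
$c{\left(B \right)} = -12$ ($c{\left(B \right)} = 3 \left(-4\right) = -12$)
$- 152 \cdot 6 \left(-3\right) \left(-1\right) + c{\left(-4 \right)} = - 152 \cdot 6 \left(-3\right) \left(-1\right) - 12 = - 152 \left(\left(-18\right) \left(-1\right)\right) - 12 = \left(-152\right) 18 - 12 = -2736 - 12 = -2748$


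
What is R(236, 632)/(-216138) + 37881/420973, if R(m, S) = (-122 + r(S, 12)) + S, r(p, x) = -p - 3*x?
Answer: 4127018656/45494131137 ≈ 0.090715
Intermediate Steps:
R(m, S) = -158 (R(m, S) = (-122 + (-S - 3*12)) + S = (-122 + (-S - 36)) + S = (-122 + (-36 - S)) + S = (-158 - S) + S = -158)
R(236, 632)/(-216138) + 37881/420973 = -158/(-216138) + 37881/420973 = -158*(-1/216138) + 37881*(1/420973) = 79/108069 + 37881/420973 = 4127018656/45494131137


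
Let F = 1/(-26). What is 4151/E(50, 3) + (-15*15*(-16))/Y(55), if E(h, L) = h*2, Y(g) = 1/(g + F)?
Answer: 257273963/1300 ≈ 1.9790e+5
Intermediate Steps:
F = -1/26 ≈ -0.038462
Y(g) = 1/(-1/26 + g) (Y(g) = 1/(g - 1/26) = 1/(-1/26 + g))
E(h, L) = 2*h
4151/E(50, 3) + (-15*15*(-16))/Y(55) = 4151/((2*50)) + (-15*15*(-16))/((26/(-1 + 26*55))) = 4151/100 + (-225*(-16))/((26/(-1 + 1430))) = 4151*(1/100) + 3600/((26/1429)) = 4151/100 + 3600/((26*(1/1429))) = 4151/100 + 3600/(26/1429) = 4151/100 + 3600*(1429/26) = 4151/100 + 2572200/13 = 257273963/1300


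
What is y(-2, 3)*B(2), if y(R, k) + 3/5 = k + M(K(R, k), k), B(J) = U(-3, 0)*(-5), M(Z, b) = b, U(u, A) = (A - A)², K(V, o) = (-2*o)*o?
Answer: 0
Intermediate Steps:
K(V, o) = -2*o²
U(u, A) = 0 (U(u, A) = 0² = 0)
B(J) = 0 (B(J) = 0*(-5) = 0)
y(R, k) = -⅗ + 2*k (y(R, k) = -⅗ + (k + k) = -⅗ + 2*k)
y(-2, 3)*B(2) = (-⅗ + 2*3)*0 = (-⅗ + 6)*0 = (27/5)*0 = 0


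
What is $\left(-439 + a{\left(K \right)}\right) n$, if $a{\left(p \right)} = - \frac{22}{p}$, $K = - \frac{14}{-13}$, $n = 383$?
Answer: $- \frac{1231728}{7} \approx -1.7596 \cdot 10^{5}$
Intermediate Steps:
$K = \frac{14}{13}$ ($K = \left(-14\right) \left(- \frac{1}{13}\right) = \frac{14}{13} \approx 1.0769$)
$\left(-439 + a{\left(K \right)}\right) n = \left(-439 - \frac{22}{\frac{14}{13}}\right) 383 = \left(-439 - \frac{143}{7}\right) 383 = \left(- \frac{3216}{7}\right) 383 = - \frac{1231728}{7}$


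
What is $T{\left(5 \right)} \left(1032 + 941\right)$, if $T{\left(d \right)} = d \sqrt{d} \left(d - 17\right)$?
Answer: $- 118380 \sqrt{5} \approx -2.6471 \cdot 10^{5}$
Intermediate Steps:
$T{\left(d \right)} = d^{\frac{3}{2}} \left(-17 + d\right)$
$T{\left(5 \right)} \left(1032 + 941\right) = 5^{\frac{3}{2}} \left(-17 + 5\right) \left(1032 + 941\right) = 5 \sqrt{5} \left(-12\right) 1973 = - 60 \sqrt{5} \cdot 1973 = - 118380 \sqrt{5}$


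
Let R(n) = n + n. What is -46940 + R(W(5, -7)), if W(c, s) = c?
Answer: -46930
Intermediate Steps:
R(n) = 2*n
-46940 + R(W(5, -7)) = -46940 + 2*5 = -46940 + 10 = -46930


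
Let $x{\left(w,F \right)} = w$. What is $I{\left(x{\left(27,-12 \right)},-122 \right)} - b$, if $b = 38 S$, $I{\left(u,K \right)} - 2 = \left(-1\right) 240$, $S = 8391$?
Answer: $-319096$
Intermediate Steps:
$I{\left(u,K \right)} = -238$ ($I{\left(u,K \right)} = 2 - 240 = -238$)
$b = 318858$ ($b = 38 \cdot 8391 = 318858$)
$I{\left(x{\left(27,-12 \right)},-122 \right)} - b = -238 - 318858 = -319096$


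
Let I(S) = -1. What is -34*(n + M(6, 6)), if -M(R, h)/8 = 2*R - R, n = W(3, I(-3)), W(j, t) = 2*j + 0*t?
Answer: 1428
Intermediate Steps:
W(j, t) = 2*j (W(j, t) = 2*j + 0 = 2*j)
n = 6 (n = 2*3 = 6)
M(R, h) = -8*R (M(R, h) = -8*(2*R - R) = -8*R)
-34*(n + M(6, 6)) = -34*(6 - 8*6) = -34*(6 - 48) = -34*(-42) = 1428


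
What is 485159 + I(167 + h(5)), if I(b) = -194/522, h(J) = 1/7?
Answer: 126626402/261 ≈ 4.8516e+5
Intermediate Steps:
h(J) = ⅐
I(b) = -97/261 (I(b) = -194*1/522 = -97/261)
485159 + I(167 + h(5)) = 485159 - 97/261 = 126626402/261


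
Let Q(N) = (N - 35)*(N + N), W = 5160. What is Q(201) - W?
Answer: 61572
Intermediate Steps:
Q(N) = 2*N*(-35 + N) (Q(N) = (-35 + N)*(2*N) = 2*N*(-35 + N))
Q(201) - W = 2*201*(-35 + 201) - 1*5160 = 2*201*166 - 5160 = 66732 - 5160 = 61572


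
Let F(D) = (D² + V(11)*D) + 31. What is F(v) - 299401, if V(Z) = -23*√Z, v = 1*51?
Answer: -296769 - 1173*√11 ≈ -3.0066e+5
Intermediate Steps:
v = 51
F(D) = 31 + D² - 23*D*√11 (F(D) = (D² + (-23*√11)*D) + 31 = (D² - 23*D*√11) + 31 = 31 + D² - 23*D*√11)
F(v) - 299401 = (31 + 51² - 23*51*√11) - 299401 = (31 + 2601 - 1173*√11) - 299401 = (2632 - 1173*√11) - 299401 = -296769 - 1173*√11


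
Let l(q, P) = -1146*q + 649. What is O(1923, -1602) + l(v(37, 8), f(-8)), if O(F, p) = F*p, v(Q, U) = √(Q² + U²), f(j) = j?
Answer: -3079997 - 1146*√1433 ≈ -3.1234e+6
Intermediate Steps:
l(q, P) = 649 - 1146*q
O(1923, -1602) + l(v(37, 8), f(-8)) = 1923*(-1602) + (649 - 1146*√(37² + 8²)) = -3080646 + (649 - 1146*√(1369 + 64)) = -3080646 + (649 - 1146*√1433) = -3079997 - 1146*√1433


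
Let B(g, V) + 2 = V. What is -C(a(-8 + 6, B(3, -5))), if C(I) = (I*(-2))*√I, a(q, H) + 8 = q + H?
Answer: -34*I*√17 ≈ -140.19*I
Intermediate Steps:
B(g, V) = -2 + V
a(q, H) = -8 + H + q (a(q, H) = -8 + (q + H) = -8 + (H + q) = -8 + H + q)
C(I) = -2*I^(3/2) (C(I) = (-2*I)*√I = -2*I^(3/2))
-C(a(-8 + 6, B(3, -5))) = -(-2)*(-8 + (-2 - 5) + (-8 + 6))^(3/2) = -(-2)*(-8 - 7 - 2)^(3/2) = -(-2)*(-17)^(3/2) = -(-2)*(-17*I*√17) = -34*I*√17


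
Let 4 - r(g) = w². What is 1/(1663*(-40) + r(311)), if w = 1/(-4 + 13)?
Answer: -81/5387797 ≈ -1.5034e-5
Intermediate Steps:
w = ⅑ (w = 1/9 = ⅑ ≈ 0.11111)
r(g) = 323/81 (r(g) = 4 - (⅑)² = 4 - 1*1/81 = 4 - 1/81 = 323/81)
1/(1663*(-40) + r(311)) = 1/(1663*(-40) + 323/81) = 1/(-66520 + 323/81) = 1/(-5387797/81) = -81/5387797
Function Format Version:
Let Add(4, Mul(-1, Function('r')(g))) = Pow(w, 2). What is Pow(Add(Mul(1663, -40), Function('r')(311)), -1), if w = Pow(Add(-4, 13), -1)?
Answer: Rational(-81, 5387797) ≈ -1.5034e-5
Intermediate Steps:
w = Rational(1, 9) (w = Pow(9, -1) = Rational(1, 9) ≈ 0.11111)
Function('r')(g) = Rational(323, 81) (Function('r')(g) = Add(4, Mul(-1, Pow(Rational(1, 9), 2))) = Add(4, Mul(-1, Rational(1, 81))) = Add(4, Rational(-1, 81)) = Rational(323, 81))
Pow(Add(Mul(1663, -40), Function('r')(311)), -1) = Pow(Add(Mul(1663, -40), Rational(323, 81)), -1) = Pow(Add(-66520, Rational(323, 81)), -1) = Pow(Rational(-5387797, 81), -1) = Rational(-81, 5387797)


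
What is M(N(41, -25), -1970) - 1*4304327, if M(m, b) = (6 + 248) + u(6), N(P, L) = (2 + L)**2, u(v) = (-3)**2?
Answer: -4304064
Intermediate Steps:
u(v) = 9
M(m, b) = 263 (M(m, b) = (6 + 248) + 9 = 254 + 9 = 263)
M(N(41, -25), -1970) - 1*4304327 = 263 - 1*4304327 = 263 - 4304327 = -4304064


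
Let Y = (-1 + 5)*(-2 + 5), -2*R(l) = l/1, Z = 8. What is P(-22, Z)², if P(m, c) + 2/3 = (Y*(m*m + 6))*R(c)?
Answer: 4978995844/9 ≈ 5.5322e+8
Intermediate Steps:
R(l) = -l/2 (R(l) = -l/(2*1) = -l/2)
Y = 12 (Y = 4*3 = 12)
P(m, c) = -⅔ - c*(72 + 12*m²)/2 (P(m, c) = -⅔ + (12*(m*m + 6))*(-c/2) = -⅔ + (12*(m² + 6))*(-c/2) = -⅔ + (12*(6 + m²))*(-c/2) = -⅔ + (72 + 12*m²)*(-c/2) = -⅔ - c*(72 + 12*m²)/2)
P(-22, Z)² = (-⅔ - 36*8 - 6*8*(-22)²)² = (-⅔ - 288 - 6*8*484)² = (-⅔ - 288 - 23232)² = (-70562/3)² = 4978995844/9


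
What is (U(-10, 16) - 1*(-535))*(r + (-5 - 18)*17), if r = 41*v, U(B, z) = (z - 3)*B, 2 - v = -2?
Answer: -91935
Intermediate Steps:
v = 4 (v = 2 - 1*(-2) = 2 + 2 = 4)
U(B, z) = B*(-3 + z) (U(B, z) = (-3 + z)*B = B*(-3 + z))
r = 164 (r = 41*4 = 164)
(U(-10, 16) - 1*(-535))*(r + (-5 - 18)*17) = (-10*(-3 + 16) - 1*(-535))*(164 + (-5 - 18)*17) = (-10*13 + 535)*(164 - 23*17) = (-130 + 535)*(164 - 391) = 405*(-227) = -91935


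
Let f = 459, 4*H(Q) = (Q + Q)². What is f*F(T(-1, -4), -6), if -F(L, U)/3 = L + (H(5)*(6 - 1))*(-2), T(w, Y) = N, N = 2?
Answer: 341496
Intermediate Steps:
H(Q) = Q² (H(Q) = (Q + Q)²/4 = (2*Q)²/4 = (4*Q²)/4 = Q²)
T(w, Y) = 2
F(L, U) = 750 - 3*L (F(L, U) = -3*(L + (5²*(6 - 1))*(-2)) = -3*(L + (25*5)*(-2)) = -3*(L + 125*(-2)) = -3*(L - 250) = -3*(-250 + L) = 750 - 3*L)
f*F(T(-1, -4), -6) = 459*(750 - 3*2) = 459*(750 - 6) = 459*744 = 341496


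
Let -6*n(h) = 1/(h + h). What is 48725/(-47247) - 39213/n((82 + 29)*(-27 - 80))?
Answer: -264053731834889/47247 ≈ -5.5888e+9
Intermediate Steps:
n(h) = -1/(12*h) (n(h) = -1/(6*(h + h)) = -1/(2*h)/6 = -1/(12*h))
48725/(-47247) - 39213/n((82 + 29)*(-27 - 80)) = 48725/(-47247) - 39213*(-12*(-27 - 80)*(82 + 29)) = 48725*(-1/47247) - 39213/((-1/(12*(111*(-107))))) = -48725/47247 - 39213/((-1/12/(-11877))) = -48725/47247 - 39213/((-1/12*(-1/11877))) = -48725/47247 - 39213/1/142524 = -48725/47247 - 39213*142524 = -48725/47247 - 5588793612 = -264053731834889/47247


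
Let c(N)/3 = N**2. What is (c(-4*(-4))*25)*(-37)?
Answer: -710400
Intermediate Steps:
c(N) = 3*N**2
(c(-4*(-4))*25)*(-37) = ((3*(-4*(-4))**2)*25)*(-37) = ((3*16**2)*25)*(-37) = ((3*256)*25)*(-37) = (768*25)*(-37) = 19200*(-37) = -710400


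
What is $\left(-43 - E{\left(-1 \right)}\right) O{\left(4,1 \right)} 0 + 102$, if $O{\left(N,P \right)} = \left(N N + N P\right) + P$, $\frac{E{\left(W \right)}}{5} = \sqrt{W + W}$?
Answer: $102$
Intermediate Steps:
$E{\left(W \right)} = 5 \sqrt{2} \sqrt{W}$ ($E{\left(W \right)} = 5 \sqrt{W + W} = 5 \sqrt{2 W} = 5 \sqrt{2} \sqrt{W}$)
$O{\left(N,P \right)} = P + N^{2} + N P$ ($O{\left(N,P \right)} = \left(N^{2} + N P\right) + P = P + N^{2} + N P$)
$\left(-43 - E{\left(-1 \right)}\right) O{\left(4,1 \right)} 0 + 102 = \left(-43 - 5 \sqrt{2} \sqrt{-1}\right) \left(1 + 4^{2} + 4 \cdot 1\right) 0 + 102 = \left(-43 - 5 \sqrt{2} i\right) \left(1 + 16 + 4\right) 0 + 102 = \left(-43 - 5 i \sqrt{2}\right) 21 \cdot 0 + 102 = \left(-43 - 5 i \sqrt{2}\right) 0 + 102 = 0 + 102 = 102$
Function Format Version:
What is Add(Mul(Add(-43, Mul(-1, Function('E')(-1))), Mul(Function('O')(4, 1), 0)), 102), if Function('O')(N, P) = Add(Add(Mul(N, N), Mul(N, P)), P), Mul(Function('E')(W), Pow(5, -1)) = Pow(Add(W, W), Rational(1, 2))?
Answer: 102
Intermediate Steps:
Function('E')(W) = Mul(5, Pow(2, Rational(1, 2)), Pow(W, Rational(1, 2))) (Function('E')(W) = Mul(5, Pow(Add(W, W), Rational(1, 2))) = Mul(5, Pow(Mul(2, W), Rational(1, 2))) = Mul(5, Mul(Pow(2, Rational(1, 2)), Pow(W, Rational(1, 2)))) = Mul(5, Pow(2, Rational(1, 2)), Pow(W, Rational(1, 2))))
Function('O')(N, P) = Add(P, Pow(N, 2), Mul(N, P)) (Function('O')(N, P) = Add(Add(Pow(N, 2), Mul(N, P)), P) = Add(P, Pow(N, 2), Mul(N, P)))
Add(Mul(Add(-43, Mul(-1, Function('E')(-1))), Mul(Function('O')(4, 1), 0)), 102) = Add(Mul(Add(-43, Mul(-1, Mul(5, Pow(2, Rational(1, 2)), Pow(-1, Rational(1, 2))))), Mul(Add(1, Pow(4, 2), Mul(4, 1)), 0)), 102) = Add(Mul(Add(-43, Mul(-1, Mul(5, Pow(2, Rational(1, 2)), I))), Mul(Add(1, 16, 4), 0)), 102) = Add(Mul(Add(-43, Mul(-1, Mul(5, I, Pow(2, Rational(1, 2))))), Mul(21, 0)), 102) = Add(Mul(Add(-43, Mul(-5, I, Pow(2, Rational(1, 2)))), 0), 102) = Add(0, 102) = 102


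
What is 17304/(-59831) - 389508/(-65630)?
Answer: 11084495814/1963354265 ≈ 5.6457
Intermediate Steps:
17304/(-59831) - 389508/(-65630) = 17304*(-1/59831) - 389508*(-1/65630) = -17304/59831 + 194754/32815 = 11084495814/1963354265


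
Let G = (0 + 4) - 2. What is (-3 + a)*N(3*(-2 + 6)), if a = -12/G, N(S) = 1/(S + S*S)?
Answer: -3/52 ≈ -0.057692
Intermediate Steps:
G = 2 (G = 4 - 2 = 2)
N(S) = 1/(S + S²)
a = -6 (a = -12/2 = -12*½ = -6)
(-3 + a)*N(3*(-2 + 6)) = (-3 - 6)*(1/(((3*(-2 + 6)))*(1 + 3*(-2 + 6)))) = -9/((3*4)*(1 + 3*4)) = -9/(12*(1 + 12)) = -3/(4*13) = -9*1/156 = -3/52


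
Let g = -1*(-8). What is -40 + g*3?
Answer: -16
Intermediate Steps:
g = 8
-40 + g*3 = -40 + 8*3 = -40 + 24 = -16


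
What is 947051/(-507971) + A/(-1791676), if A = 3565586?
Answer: -1754011416741/455059724698 ≈ -3.8545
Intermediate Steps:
947051/(-507971) + A/(-1791676) = 947051/(-507971) + 3565586/(-1791676) = 947051*(-1/507971) + 3565586*(-1/1791676) = -947051/507971 - 1782793/895838 = -1754011416741/455059724698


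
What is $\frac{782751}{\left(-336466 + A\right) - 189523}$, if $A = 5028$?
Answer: $- \frac{782751}{520961} \approx -1.5025$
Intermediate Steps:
$\frac{782751}{\left(-336466 + A\right) - 189523} = \frac{782751}{\left(-336466 + 5028\right) - 189523} = \frac{782751}{-331438 - 189523} = \frac{782751}{-520961} = 782751 \left(- \frac{1}{520961}\right) = - \frac{782751}{520961}$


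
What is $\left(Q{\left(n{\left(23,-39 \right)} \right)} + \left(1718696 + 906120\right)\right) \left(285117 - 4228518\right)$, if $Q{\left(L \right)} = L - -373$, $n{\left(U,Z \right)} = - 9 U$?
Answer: $-10351356643782$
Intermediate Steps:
$Q{\left(L \right)} = 373 + L$ ($Q{\left(L \right)} = L + 373 = 373 + L$)
$\left(Q{\left(n{\left(23,-39 \right)} \right)} + \left(1718696 + 906120\right)\right) \left(285117 - 4228518\right) = \left(\left(373 - 207\right) + \left(1718696 + 906120\right)\right) \left(285117 - 4228518\right) = \left(\left(373 - 207\right) + 2624816\right) \left(-3943401\right) = \left(166 + 2624816\right) \left(-3943401\right) = 2624982 \left(-3943401\right) = -10351356643782$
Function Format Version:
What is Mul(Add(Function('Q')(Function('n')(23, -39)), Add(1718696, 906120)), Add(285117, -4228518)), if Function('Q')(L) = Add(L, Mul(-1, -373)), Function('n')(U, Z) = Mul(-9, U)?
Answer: -10351356643782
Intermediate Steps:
Function('Q')(L) = Add(373, L) (Function('Q')(L) = Add(L, 373) = Add(373, L))
Mul(Add(Function('Q')(Function('n')(23, -39)), Add(1718696, 906120)), Add(285117, -4228518)) = Mul(Add(Add(373, Mul(-9, 23)), Add(1718696, 906120)), Add(285117, -4228518)) = Mul(Add(Add(373, -207), 2624816), -3943401) = Mul(Add(166, 2624816), -3943401) = Mul(2624982, -3943401) = -10351356643782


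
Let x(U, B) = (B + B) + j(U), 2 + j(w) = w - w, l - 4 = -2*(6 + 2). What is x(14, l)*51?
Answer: -1326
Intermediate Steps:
l = -12 (l = 4 - 2*(6 + 2) = 4 - 2*8 = 4 - 16 = -12)
j(w) = -2 (j(w) = -2 + (w - w) = -2 + 0 = -2)
x(U, B) = -2 + 2*B (x(U, B) = (B + B) - 2 = 2*B - 2 = -2 + 2*B)
x(14, l)*51 = (-2 + 2*(-12))*51 = (-2 - 24)*51 = -26*51 = -1326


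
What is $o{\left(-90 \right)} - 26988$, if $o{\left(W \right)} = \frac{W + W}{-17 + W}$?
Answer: $- \frac{2887536}{107} \approx -26986.0$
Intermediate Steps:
$o{\left(W \right)} = \frac{2 W}{-17 + W}$
$o{\left(-90 \right)} - 26988 = 2 \left(-90\right) \frac{1}{-17 - 90} - 26988 = 2 \left(-90\right) \frac{1}{-107} - 26988 = 2 \left(-90\right) \left(- \frac{1}{107}\right) - 26988 = \frac{180}{107} - 26988 = - \frac{2887536}{107}$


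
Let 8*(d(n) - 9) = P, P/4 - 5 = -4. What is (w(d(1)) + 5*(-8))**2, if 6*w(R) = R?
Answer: 212521/144 ≈ 1475.8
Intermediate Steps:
P = 4 (P = 20 + 4*(-4) = 20 - 16 = 4)
d(n) = 19/2 (d(n) = 9 + (1/8)*4 = 9 + 1/2 = 19/2)
w(R) = R/6
(w(d(1)) + 5*(-8))**2 = ((1/6)*(19/2) + 5*(-8))**2 = (19/12 - 40)**2 = (-461/12)**2 = 212521/144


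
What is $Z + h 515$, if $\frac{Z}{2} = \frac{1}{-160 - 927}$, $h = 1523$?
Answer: $\frac{852583013}{1087} \approx 7.8435 \cdot 10^{5}$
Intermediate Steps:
$Z = - \frac{2}{1087}$ ($Z = \frac{2}{-160 - 927} = \frac{2}{-1087} = 2 \left(- \frac{1}{1087}\right) = - \frac{2}{1087} \approx -0.0018399$)
$Z + h 515 = - \frac{2}{1087} + 1523 \cdot 515 = - \frac{2}{1087} + 784345 = \frac{852583013}{1087}$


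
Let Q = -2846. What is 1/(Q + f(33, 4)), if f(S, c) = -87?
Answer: -1/2933 ≈ -0.00034095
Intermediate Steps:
1/(Q + f(33, 4)) = 1/(-2846 - 87) = 1/(-2933) = -1/2933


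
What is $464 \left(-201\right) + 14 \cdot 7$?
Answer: $-93166$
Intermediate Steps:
$464 \left(-201\right) + 14 \cdot 7 = -93264 + 98 = -93166$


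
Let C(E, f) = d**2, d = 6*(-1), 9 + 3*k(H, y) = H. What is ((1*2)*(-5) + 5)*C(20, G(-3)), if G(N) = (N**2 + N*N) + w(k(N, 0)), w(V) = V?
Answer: -180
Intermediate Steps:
k(H, y) = -3 + H/3
d = -6
G(N) = -3 + 2*N**2 + N/3 (G(N) = (N**2 + N*N) + (-3 + N/3) = (N**2 + N**2) + (-3 + N/3) = 2*N**2 + (-3 + N/3) = -3 + 2*N**2 + N/3)
C(E, f) = 36 (C(E, f) = (-6)**2 = 36)
((1*2)*(-5) + 5)*C(20, G(-3)) = ((1*2)*(-5) + 5)*36 = (2*(-5) + 5)*36 = (-10 + 5)*36 = -5*36 = -180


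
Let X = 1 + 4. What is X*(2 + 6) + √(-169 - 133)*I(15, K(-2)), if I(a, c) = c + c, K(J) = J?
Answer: 40 - 4*I*√302 ≈ 40.0 - 69.513*I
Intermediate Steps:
X = 5
I(a, c) = 2*c
X*(2 + 6) + √(-169 - 133)*I(15, K(-2)) = 5*(2 + 6) + √(-169 - 133)*(2*(-2)) = 5*8 + √(-302)*(-4) = 40 + (I*√302)*(-4) = 40 - 4*I*√302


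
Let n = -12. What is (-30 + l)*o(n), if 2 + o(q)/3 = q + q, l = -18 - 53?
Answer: 7878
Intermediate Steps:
l = -71
o(q) = -6 + 6*q (o(q) = -6 + 3*(q + q) = -6 + 3*(2*q) = -6 + 6*q)
(-30 + l)*o(n) = (-30 - 71)*(-6 + 6*(-12)) = -101*(-6 - 72) = -101*(-78) = 7878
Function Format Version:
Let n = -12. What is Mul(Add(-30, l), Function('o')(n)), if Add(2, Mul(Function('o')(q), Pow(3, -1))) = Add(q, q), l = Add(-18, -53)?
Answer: 7878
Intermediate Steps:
l = -71
Function('o')(q) = Add(-6, Mul(6, q)) (Function('o')(q) = Add(-6, Mul(3, Add(q, q))) = Add(-6, Mul(3, Mul(2, q))) = Add(-6, Mul(6, q)))
Mul(Add(-30, l), Function('o')(n)) = Mul(Add(-30, -71), Add(-6, Mul(6, -12))) = Mul(-101, Add(-6, -72)) = Mul(-101, -78) = 7878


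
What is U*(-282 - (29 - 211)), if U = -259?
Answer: 25900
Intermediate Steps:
U*(-282 - (29 - 211)) = -259*(-282 - (29 - 211)) = -259*(-282 - 1*(-182)) = -259*(-282 + 182) = -259*(-100) = 25900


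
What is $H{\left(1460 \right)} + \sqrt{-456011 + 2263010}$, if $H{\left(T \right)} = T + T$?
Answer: $2920 + \sqrt{1806999} \approx 4264.3$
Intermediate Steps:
$H{\left(T \right)} = 2 T$
$H{\left(1460 \right)} + \sqrt{-456011 + 2263010} = 2 \cdot 1460 + \sqrt{-456011 + 2263010} = 2920 + \sqrt{1806999}$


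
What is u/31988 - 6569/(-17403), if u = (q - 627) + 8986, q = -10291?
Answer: 44126644/139171791 ≈ 0.31707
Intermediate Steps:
u = -1932 (u = (-10291 - 627) + 8986 = -10918 + 8986 = -1932)
u/31988 - 6569/(-17403) = -1932/31988 - 6569/(-17403) = -1932*1/31988 - 6569*(-1/17403) = -483/7997 + 6569/17403 = 44126644/139171791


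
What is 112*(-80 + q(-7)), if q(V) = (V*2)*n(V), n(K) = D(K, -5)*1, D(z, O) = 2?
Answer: -12096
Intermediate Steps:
n(K) = 2 (n(K) = 2*1 = 2)
q(V) = 4*V (q(V) = (V*2)*2 = (2*V)*2 = 4*V)
112*(-80 + q(-7)) = 112*(-80 + 4*(-7)) = 112*(-80 - 28) = 112*(-108) = -12096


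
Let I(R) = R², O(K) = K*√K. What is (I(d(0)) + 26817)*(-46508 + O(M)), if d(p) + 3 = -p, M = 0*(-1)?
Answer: -1247623608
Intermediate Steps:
M = 0
d(p) = -3 - p
O(K) = K^(3/2)
(I(d(0)) + 26817)*(-46508 + O(M)) = ((-3 - 1*0)² + 26817)*(-46508 + 0^(3/2)) = ((-3 + 0)² + 26817)*(-46508 + 0) = ((-3)² + 26817)*(-46508) = (9 + 26817)*(-46508) = 26826*(-46508) = -1247623608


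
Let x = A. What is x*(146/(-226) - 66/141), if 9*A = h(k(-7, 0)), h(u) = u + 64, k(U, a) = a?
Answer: -378688/47799 ≈ -7.9225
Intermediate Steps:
h(u) = 64 + u
A = 64/9 (A = (64 + 0)/9 = (⅑)*64 = 64/9 ≈ 7.1111)
x = 64/9 ≈ 7.1111
x*(146/(-226) - 66/141) = 64*(146/(-226) - 66/141)/9 = 64*(146*(-1/226) - 66*1/141)/9 = 64*(-73/113 - 22/47)/9 = (64/9)*(-5917/5311) = -378688/47799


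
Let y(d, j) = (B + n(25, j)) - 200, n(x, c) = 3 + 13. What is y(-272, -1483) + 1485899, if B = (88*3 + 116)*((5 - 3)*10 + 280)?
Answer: 1599715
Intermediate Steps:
n(x, c) = 16
B = 114000 (B = (264 + 116)*(2*10 + 280) = 380*(20 + 280) = 380*300 = 114000)
y(d, j) = 113816 (y(d, j) = (114000 + 16) - 200 = 114016 - 200 = 113816)
y(-272, -1483) + 1485899 = 113816 + 1485899 = 1599715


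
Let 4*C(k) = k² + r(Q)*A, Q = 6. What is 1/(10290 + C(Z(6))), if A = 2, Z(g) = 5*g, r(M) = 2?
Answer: 1/10516 ≈ 9.5093e-5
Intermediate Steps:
C(k) = 1 + k²/4 (C(k) = (k² + 2*2)/4 = (k² + 4)/4 = (4 + k²)/4 = 1 + k²/4)
1/(10290 + C(Z(6))) = 1/(10290 + (1 + (5*6)²/4)) = 1/(10290 + (1 + (¼)*30²)) = 1/(10290 + (1 + (¼)*900)) = 1/(10290 + (1 + 225)) = 1/(10290 + 226) = 1/10516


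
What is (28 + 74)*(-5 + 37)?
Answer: 3264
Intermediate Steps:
(28 + 74)*(-5 + 37) = 102*32 = 3264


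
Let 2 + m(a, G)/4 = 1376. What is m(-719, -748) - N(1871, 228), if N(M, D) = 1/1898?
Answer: 10431407/1898 ≈ 5496.0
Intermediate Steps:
N(M, D) = 1/1898
m(a, G) = 5496 (m(a, G) = -8 + 4*1376 = -8 + 5504 = 5496)
m(-719, -748) - N(1871, 228) = 5496 - 1*1/1898 = 5496 - 1/1898 = 10431407/1898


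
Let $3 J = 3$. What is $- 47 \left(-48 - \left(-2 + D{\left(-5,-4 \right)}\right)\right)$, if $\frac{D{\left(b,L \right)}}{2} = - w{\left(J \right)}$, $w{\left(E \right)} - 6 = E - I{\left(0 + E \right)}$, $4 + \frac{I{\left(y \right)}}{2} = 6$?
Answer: $1880$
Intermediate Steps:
$I{\left(y \right)} = 4$ ($I{\left(y \right)} = -8 + 2 \cdot 6 = -8 + 12 = 4$)
$J = 1$ ($J = \frac{1}{3} \cdot 3 = 1$)
$w{\left(E \right)} = 2 + E$ ($w{\left(E \right)} = 6 + \left(E - 4\right) = 6 + \left(-4 + E\right) = 2 + E$)
$D{\left(b,L \right)} = -6$ ($D{\left(b,L \right)} = 2 \left(- (2 + 1)\right) = 2 \left(\left(-1\right) 3\right) = 2 \left(-3\right) = -6$)
$- 47 \left(-48 - \left(-2 + D{\left(-5,-4 \right)}\right)\right) = - 47 \left(-48 + \left(2 - -6\right)\right) = - 47 \left(-48 + \left(2 + 6\right)\right) = - 47 \left(-48 + 8\right) = \left(-47\right) \left(-40\right) = 1880$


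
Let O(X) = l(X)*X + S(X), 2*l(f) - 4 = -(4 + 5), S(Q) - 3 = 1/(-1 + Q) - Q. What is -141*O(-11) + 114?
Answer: -22903/4 ≈ -5725.8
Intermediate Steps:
S(Q) = 3 + 1/(-1 + Q) - Q (S(Q) = 3 + (1/(-1 + Q) - Q) = 3 + 1/(-1 + Q) - Q)
l(f) = -5/2 (l(f) = 2 + (-(4 + 5))/2 = 2 + (-1*9)/2 = 2 + (½)*(-9) = 2 - 9/2 = -5/2)
O(X) = -5*X/2 + (-2 - X² + 4*X)/(-1 + X)
-141*O(-11) + 114 = -141*(-4 - 7*(-11)² + 13*(-11))/(2*(-1 - 11)) + 114 = -141*(-4 - 7*121 - 143)/(2*(-12)) + 114 = -141*(-1)*(-4 - 847 - 143)/(2*12) + 114 = -141*(-1)*(-994)/(2*12) + 114 = -141*497/12 + 114 = -23359/4 + 114 = -22903/4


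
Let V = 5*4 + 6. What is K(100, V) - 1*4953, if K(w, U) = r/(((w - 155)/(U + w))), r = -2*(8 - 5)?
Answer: -271659/55 ≈ -4939.3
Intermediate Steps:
r = -6 (r = -2*3 = -6)
V = 26 (V = 20 + 6 = 26)
K(w, U) = -6*(U + w)/(-155 + w) (K(w, U) = -6*(U + w)/(w - 155) = -6*(U + w)/(-155 + w))
K(100, V) - 1*4953 = 6*(-1*26 - 1*100)/(-155 + 100) - 1*4953 = 6*(-26 - 100)/(-55) - 4953 = 6*(-1/55)*(-126) - 4953 = 756/55 - 4953 = -271659/55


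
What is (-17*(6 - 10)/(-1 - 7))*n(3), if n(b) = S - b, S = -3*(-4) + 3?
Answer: -102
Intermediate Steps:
S = 15 (S = 12 + 3 = 15)
n(b) = 15 - b
(-17*(6 - 10)/(-1 - 7))*n(3) = (-17*(6 - 10)/(-1 - 7))*(15 - 1*3) = (-(-68)/(-8))*(15 - 3) = -(-68)*(-1)/8*12 = -17*½*12 = -17/2*12 = -102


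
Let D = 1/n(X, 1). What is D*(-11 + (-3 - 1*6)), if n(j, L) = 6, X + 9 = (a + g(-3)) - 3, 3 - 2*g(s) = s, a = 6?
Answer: -10/3 ≈ -3.3333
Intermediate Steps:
g(s) = 3/2 - s/2
X = -3 (X = -9 + ((6 + (3/2 - 1/2*(-3))) - 3) = -9 + ((6 + (3/2 + 3/2)) - 3) = -9 + ((6 + 3) - 3) = -9 + (9 - 3) = -9 + 6 = -3)
D = 1/6 ≈ 0.16667
D*(-11 + (-3 - 1*6)) = (-11 + (-3 - 1*6))/6 = (-11 + (-3 - 6))/6 = (-11 - 9)/6 = (1/6)*(-20) = -10/3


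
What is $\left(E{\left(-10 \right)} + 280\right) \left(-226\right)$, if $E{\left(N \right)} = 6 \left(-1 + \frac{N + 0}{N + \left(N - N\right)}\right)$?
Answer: $-63280$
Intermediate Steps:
$E{\left(N \right)} = 0$ ($E{\left(N \right)} = 6 \left(-1 + \frac{N}{N + 0}\right) = 6 \left(-1 + \frac{N}{N}\right) = 6 \left(-1 + 1\right) = 6 \cdot 0 = 0$)
$\left(E{\left(-10 \right)} + 280\right) \left(-226\right) = \left(0 + 280\right) \left(-226\right) = 280 \left(-226\right) = -63280$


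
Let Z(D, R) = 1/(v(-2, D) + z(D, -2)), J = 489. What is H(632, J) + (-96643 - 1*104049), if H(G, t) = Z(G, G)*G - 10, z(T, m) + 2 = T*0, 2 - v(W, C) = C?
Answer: -200703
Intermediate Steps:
v(W, C) = 2 - C
z(T, m) = -2 (z(T, m) = -2 + T*0 = -2 + 0 = -2)
Z(D, R) = -1/D (Z(D, R) = 1/((2 - D) - 2) = 1/(-D) = -1/D)
H(G, t) = -11 (H(G, t) = (-1/G)*G - 10 = -1 - 10 = -11)
H(632, J) + (-96643 - 1*104049) = -11 + (-96643 - 1*104049) = -11 + (-96643 - 104049) = -11 - 200692 = -200703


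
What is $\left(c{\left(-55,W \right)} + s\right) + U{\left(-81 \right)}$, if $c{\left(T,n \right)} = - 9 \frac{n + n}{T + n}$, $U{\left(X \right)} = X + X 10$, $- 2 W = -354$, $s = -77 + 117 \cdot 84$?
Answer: $\frac{538867}{61} \approx 8833.9$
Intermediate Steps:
$s = 9751$ ($s = -77 + 9828 = 9751$)
$W = 177$ ($W = \left(- \frac{1}{2}\right) \left(-354\right) = 177$)
$U{\left(X \right)} = 11 X$ ($U{\left(X \right)} = X + 10 X = 11 X$)
$c{\left(T,n \right)} = - \frac{18 n}{T + n}$ ($c{\left(T,n \right)} = - 9 \frac{2 n}{T + n} = - \frac{18 n}{T + n}$)
$\left(c{\left(-55,W \right)} + s\right) + U{\left(-81 \right)} = \left(\left(-18\right) 177 \frac{1}{-55 + 177} + 9751\right) + 11 \left(-81\right) = \left(\left(-18\right) 177 \cdot \frac{1}{122} + 9751\right) - 891 = \left(- \frac{1593}{61} + 9751\right) - 891 = \frac{593218}{61} - 891 = \frac{538867}{61}$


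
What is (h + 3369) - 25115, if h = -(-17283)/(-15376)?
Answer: -334383779/15376 ≈ -21747.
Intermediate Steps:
h = -17283/15376 (h = -(-17283)*(-1)/15376 = -1*17283/15376 = -17283/15376 ≈ -1.1240)
(h + 3369) - 25115 = (-17283/15376 + 3369) - 25115 = 51784461/15376 - 25115 = -334383779/15376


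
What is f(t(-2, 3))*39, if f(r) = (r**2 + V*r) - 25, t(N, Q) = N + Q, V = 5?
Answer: -741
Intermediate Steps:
f(r) = -25 + r**2 + 5*r (f(r) = (r**2 + 5*r) - 25 = -25 + r**2 + 5*r)
f(t(-2, 3))*39 = (-25 + (-2 + 3)**2 + 5*(-2 + 3))*39 = (-25 + 1**2 + 5*1)*39 = (-25 + 1 + 5)*39 = -19*39 = -741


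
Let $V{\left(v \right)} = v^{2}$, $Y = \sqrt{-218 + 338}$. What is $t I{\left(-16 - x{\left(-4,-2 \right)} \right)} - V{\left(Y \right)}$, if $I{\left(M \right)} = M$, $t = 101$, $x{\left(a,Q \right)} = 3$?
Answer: $-2039$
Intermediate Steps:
$Y = 2 \sqrt{30}$ ($Y = \sqrt{120} = 2 \sqrt{30} \approx 10.954$)
$t I{\left(-16 - x{\left(-4,-2 \right)} \right)} - V{\left(Y \right)} = 101 \left(-16 - 3\right) - \left(2 \sqrt{30}\right)^{2} = 101 \left(-16 - 3\right) - 120 = 101 \left(-19\right) - 120 = -1919 - 120 = -2039$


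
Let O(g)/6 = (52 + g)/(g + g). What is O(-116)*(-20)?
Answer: -960/29 ≈ -33.103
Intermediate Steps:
O(g) = 3*(52 + g)/g (O(g) = 6*((52 + g)/(g + g)) = 6*((52 + g)/((2*g))) = 6*((52 + g)*(1/(2*g))) = 6*((52 + g)/(2*g)) = 3*(52 + g)/g)
O(-116)*(-20) = (3 + 156/(-116))*(-20) = (3 + 156*(-1/116))*(-20) = (3 - 39/29)*(-20) = (48/29)*(-20) = -960/29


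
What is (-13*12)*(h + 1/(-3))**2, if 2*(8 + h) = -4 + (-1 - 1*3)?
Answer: -71188/3 ≈ -23729.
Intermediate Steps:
h = -12 (h = -8 + (-4 + (-1 - 1*3))/2 = -8 + (-4 + (-1 - 3))/2 = -8 + (-4 - 4)/2 = -8 + (1/2)*(-8) = -8 - 4 = -12)
(-13*12)*(h + 1/(-3))**2 = (-13*12)*(-12 + 1/(-3))**2 = -156*(-12 - 1/3)**2 = -156*(-37/3)**2 = -156*1369/9 = -71188/3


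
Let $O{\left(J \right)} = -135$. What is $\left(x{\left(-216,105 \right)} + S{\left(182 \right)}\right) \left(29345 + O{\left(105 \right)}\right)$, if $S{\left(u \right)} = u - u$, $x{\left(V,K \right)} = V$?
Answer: $-6309360$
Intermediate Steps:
$S{\left(u \right)} = 0$
$\left(x{\left(-216,105 \right)} + S{\left(182 \right)}\right) \left(29345 + O{\left(105 \right)}\right) = \left(-216 + 0\right) \left(29345 - 135\right) = \left(-216\right) 29210 = -6309360$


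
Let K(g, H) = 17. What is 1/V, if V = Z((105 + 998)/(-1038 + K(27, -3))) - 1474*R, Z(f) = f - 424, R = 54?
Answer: -1021/81701523 ≈ -1.2497e-5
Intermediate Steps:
Z(f) = -424 + f
V = -81701523/1021 (V = (-424 + (105 + 998)/(-1038 + 17)) - 1474*54 = (-424 + 1103/(-1021)) - 79596 = (-424 + 1103*(-1/1021)) - 79596 = (-424 - 1103/1021) - 79596 = -434007/1021 - 79596 = -81701523/1021 ≈ -80021.)
1/V = 1/(-81701523/1021) = -1021/81701523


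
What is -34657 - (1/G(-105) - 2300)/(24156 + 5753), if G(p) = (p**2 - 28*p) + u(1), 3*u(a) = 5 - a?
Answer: -43430572400790/1253157191 ≈ -34657.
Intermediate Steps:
u(a) = 5/3 - a/3 (u(a) = (5 - a)/3 = 5/3 - a/3)
G(p) = 4/3 + p**2 - 28*p (G(p) = (p**2 - 28*p) + (5/3 - 1/3*1) = (p**2 - 28*p) + (5/3 - 1/3) = (p**2 - 28*p) + 4/3 = 4/3 + p**2 - 28*p)
-34657 - (1/G(-105) - 2300)/(24156 + 5753) = -34657 - (1/(4/3 + (-105)**2 - 28*(-105)) - 2300)/(24156 + 5753) = -34657 - (1/(4/3 + 11025 + 2940) - 2300)/29909 = -34657 - (1/(41899/3) - 2300)/29909 = -34657 - (3/41899 - 2300)/29909 = -34657 - (-96367697)/(41899*29909) = -34657 - 1*(-96367697/1253157191) = -34657 + 96367697/1253157191 = -43430572400790/1253157191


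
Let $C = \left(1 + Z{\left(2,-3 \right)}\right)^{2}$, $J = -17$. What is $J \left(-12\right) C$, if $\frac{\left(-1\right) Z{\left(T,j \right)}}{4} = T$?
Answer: $9996$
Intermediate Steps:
$Z{\left(T,j \right)} = - 4 T$
$C = 49$ ($C = \left(1 - 8\right)^{2} = \left(-7\right)^{2} = 49$)
$J \left(-12\right) C = \left(-17\right) \left(-12\right) 49 = 204 \cdot 49 = 9996$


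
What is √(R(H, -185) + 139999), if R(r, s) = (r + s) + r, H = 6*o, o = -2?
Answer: √139790 ≈ 373.88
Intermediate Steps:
H = -12 (H = 6*(-2) = -12)
R(r, s) = s + 2*r
√(R(H, -185) + 139999) = √((-185 + 2*(-12)) + 139999) = √((-185 - 24) + 139999) = √(-209 + 139999) = √139790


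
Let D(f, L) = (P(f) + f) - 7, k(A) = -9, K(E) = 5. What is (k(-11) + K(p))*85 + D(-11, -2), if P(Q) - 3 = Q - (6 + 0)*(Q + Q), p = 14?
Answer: -234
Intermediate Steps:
P(Q) = 3 - 11*Q (P(Q) = 3 + (Q - (6 + 0)*(Q + Q)) = 3 + (Q - 6*2*Q) = 3 + (Q - 12*Q) = 3 - 11*Q)
D(f, L) = -4 - 10*f (D(f, L) = ((3 - 11*f) + f) - 7 = (3 - 10*f) - 7 = -4 - 10*f)
(k(-11) + K(p))*85 + D(-11, -2) = (-9 + 5)*85 + (-4 - 10*(-11)) = -4*85 + (-4 + 110) = -340 + 106 = -234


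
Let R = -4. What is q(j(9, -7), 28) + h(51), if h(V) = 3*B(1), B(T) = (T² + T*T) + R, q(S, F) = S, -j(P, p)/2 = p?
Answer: 8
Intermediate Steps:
j(P, p) = -2*p
B(T) = -4 + 2*T² (B(T) = (T² + T*T) - 4 = (T² + T²) - 4 = 2*T² - 4 = -4 + 2*T²)
h(V) = -6 (h(V) = 3*(-4 + 2*1²) = 3*(-4 + 2*1) = 3*(-4 + 2) = 3*(-2) = -6)
q(j(9, -7), 28) + h(51) = -2*(-7) - 6 = 14 - 6 = 8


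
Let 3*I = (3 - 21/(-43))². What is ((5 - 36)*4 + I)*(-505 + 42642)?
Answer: -9344975312/1849 ≈ -5.0541e+6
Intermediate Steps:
I = 7500/1849 (I = (3 - 21/(-43))²/3 = (3 - 21*(-1/43))²/3 = (3 + 21/43)²/3 = (150/43)²/3 = (⅓)*(22500/1849) = 7500/1849 ≈ 4.0562)
((5 - 36)*4 + I)*(-505 + 42642) = ((5 - 36)*4 + 7500/1849)*(-505 + 42642) = (-31*4 + 7500/1849)*42137 = (-124 + 7500/1849)*42137 = -221776/1849*42137 = -9344975312/1849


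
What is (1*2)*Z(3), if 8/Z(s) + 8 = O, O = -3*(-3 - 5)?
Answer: 1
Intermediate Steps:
O = 24 (O = -3*(-8) = 24)
Z(s) = 1/2 (Z(s) = 8/(-8 + 24) = 8/16 = 8*(1/16) = 1/2)
(1*2)*Z(3) = (1*2)*(1/2) = 2*(1/2) = 1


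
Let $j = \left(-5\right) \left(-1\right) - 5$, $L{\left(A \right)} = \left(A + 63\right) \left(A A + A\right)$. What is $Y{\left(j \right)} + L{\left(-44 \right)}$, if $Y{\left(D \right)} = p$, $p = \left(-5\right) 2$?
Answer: $35938$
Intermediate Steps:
$p = -10$
$L{\left(A \right)} = \left(63 + A\right) \left(A + A^{2}\right)$ ($L{\left(A \right)} = \left(63 + A\right) \left(A^{2} + A\right) = \left(63 + A\right) \left(A + A^{2}\right)$)
$j = 0$ ($j = 5 - 5 = 0$)
$Y{\left(D \right)} = -10$
$Y{\left(j \right)} + L{\left(-44 \right)} = -10 - 44 \left(63 + \left(-44\right)^{2} + 64 \left(-44\right)\right) = -10 - 44 \left(63 + 1936 - 2816\right) = -10 - -35948 = -10 + 35948 = 35938$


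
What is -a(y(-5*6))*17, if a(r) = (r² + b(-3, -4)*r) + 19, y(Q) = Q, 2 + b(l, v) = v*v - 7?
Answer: -12053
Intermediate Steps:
b(l, v) = -9 + v² (b(l, v) = -2 + (v*v - 7) = -2 + (v² - 7) = -2 + (-7 + v²) = -9 + v²)
a(r) = 19 + r² + 7*r (a(r) = (r² + (-9 + (-4)²)*r) + 19 = (r² + (-9 + 16)*r) + 19 = (r² + 7*r) + 19 = 19 + r² + 7*r)
-a(y(-5*6))*17 = -(19 + (-5*6)² + 7*(-5*6))*17 = -(19 + (-30)² + 7*(-30))*17 = -(19 + 900 - 210)*17 = -1*709*17 = -709*17 = -12053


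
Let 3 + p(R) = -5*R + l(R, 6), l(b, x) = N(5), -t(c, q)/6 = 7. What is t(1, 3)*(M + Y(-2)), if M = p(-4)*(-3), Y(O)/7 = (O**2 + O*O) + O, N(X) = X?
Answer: 1008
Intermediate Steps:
t(c, q) = -42 (t(c, q) = -6*7 = -42)
l(b, x) = 5
Y(O) = 7*O + 14*O**2 (Y(O) = 7*((O**2 + O*O) + O) = 7*((O**2 + O**2) + O) = 7*(2*O**2 + O) = 7*(O + 2*O**2) = 7*O + 14*O**2)
p(R) = 2 - 5*R (p(R) = -3 + (-5*R + 5) = -3 + (5 - 5*R) = 2 - 5*R)
M = -66 (M = (2 - 5*(-4))*(-3) = (2 + 20)*(-3) = 22*(-3) = -66)
t(1, 3)*(M + Y(-2)) = -42*(-66 + 7*(-2)*(1 + 2*(-2))) = -42*(-66 + 7*(-2)*(1 - 4)) = -42*(-66 + 7*(-2)*(-3)) = -42*(-66 + 42) = -42*(-24) = 1008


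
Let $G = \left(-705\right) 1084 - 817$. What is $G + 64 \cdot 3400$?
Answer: $-547437$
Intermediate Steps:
$G = -765037$ ($G = -764220 - 817 = -765037$)
$G + 64 \cdot 3400 = -765037 + 64 \cdot 3400 = -765037 + 217600 = -547437$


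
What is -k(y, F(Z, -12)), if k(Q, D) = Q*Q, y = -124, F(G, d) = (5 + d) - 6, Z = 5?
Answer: -15376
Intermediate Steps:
F(G, d) = -1 + d
k(Q, D) = Q²
-k(y, F(Z, -12)) = -1*(-124)² = -1*15376 = -15376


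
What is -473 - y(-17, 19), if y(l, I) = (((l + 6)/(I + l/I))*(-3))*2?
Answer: -81983/172 ≈ -476.65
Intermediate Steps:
y(l, I) = -6*(6 + l)/(I + l/I) (y(l, I) = (((6 + l)/(I + l/I))*(-3))*2 = -3*(6 + l)/(I + l/I)*2 = -6*(6 + l)/(I + l/I))
-473 - y(-17, 19) = -473 - (-6)*19*(6 - 17)/(-17 + 19²) = -473 - (-6)*19*(-11)/(-17 + 361) = -473 - (-6)*19*(-11)/344 = -473 - 1*627/172 = -473 - 627/172 = -81983/172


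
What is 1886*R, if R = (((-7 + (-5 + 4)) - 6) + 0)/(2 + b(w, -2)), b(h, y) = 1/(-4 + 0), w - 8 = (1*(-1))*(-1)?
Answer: -15088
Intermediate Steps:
w = 9 (w = 8 + (1*(-1))*(-1) = 8 - 1*(-1) = 8 + 1 = 9)
b(h, y) = -1/4 (b(h, y) = 1/(-4) = -1/4)
R = -8 (R = (((-7 + (-5 + 4)) - 6) + 0)/(2 - 1/4) = (((-7 - 1) - 6) + 0)/(7/4) = ((-8 - 6) + 0)*(4/7) = (-14 + 0)*(4/7) = -14*4/7 = -8)
1886*R = 1886*(-8) = -15088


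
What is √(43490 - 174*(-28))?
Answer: √48362 ≈ 219.91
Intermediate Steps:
√(43490 - 174*(-28)) = √(43490 + 4872) = √48362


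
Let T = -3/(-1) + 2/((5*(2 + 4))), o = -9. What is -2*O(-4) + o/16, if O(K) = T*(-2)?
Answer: 2809/240 ≈ 11.704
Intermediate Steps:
T = 46/15 (T = -3*(-1) + 2/((5*6)) = 3 + 2/30 = 3 + 2*(1/30) = 3 + 1/15 = 46/15 ≈ 3.0667)
O(K) = -92/15 (O(K) = (46/15)*(-2) = -92/15)
-2*O(-4) + o/16 = -2*(-92/15) - 9/16 = 184/15 - 9*1/16 = 184/15 - 9/16 = 2809/240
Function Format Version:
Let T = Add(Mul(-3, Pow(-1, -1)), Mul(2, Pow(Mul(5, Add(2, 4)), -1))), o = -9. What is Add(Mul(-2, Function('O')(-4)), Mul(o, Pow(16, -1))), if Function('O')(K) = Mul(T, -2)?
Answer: Rational(2809, 240) ≈ 11.704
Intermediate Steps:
T = Rational(46, 15) (T = Add(Mul(-3, -1), Mul(2, Pow(Mul(5, 6), -1))) = Add(3, Mul(2, Pow(30, -1))) = Add(3, Mul(2, Rational(1, 30))) = Add(3, Rational(1, 15)) = Rational(46, 15) ≈ 3.0667)
Function('O')(K) = Rational(-92, 15) (Function('O')(K) = Mul(Rational(46, 15), -2) = Rational(-92, 15))
Add(Mul(-2, Function('O')(-4)), Mul(o, Pow(16, -1))) = Add(Mul(-2, Rational(-92, 15)), Mul(-9, Pow(16, -1))) = Add(Rational(184, 15), Mul(-9, Rational(1, 16))) = Add(Rational(184, 15), Rational(-9, 16)) = Rational(2809, 240)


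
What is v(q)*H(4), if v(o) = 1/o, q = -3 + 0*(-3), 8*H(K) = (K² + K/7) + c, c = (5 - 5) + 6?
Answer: -79/84 ≈ -0.94048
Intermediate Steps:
c = 6 (c = 0 + 6 = 6)
H(K) = ¾ + K²/8 + K/56 (H(K) = ((K² + K/7) + 6)/8 = (6 + K² + K/7)/8 = ¾ + K²/8 + K/56)
q = -3 (q = -3 + 0 = -3)
v(q)*H(4) = (¾ + (⅛)*4² + (1/56)*4)/(-3) = -(¾ + (⅛)*16 + 1/14)/3 = -(¾ + 2 + 1/14)/3 = -⅓*79/28 = -79/84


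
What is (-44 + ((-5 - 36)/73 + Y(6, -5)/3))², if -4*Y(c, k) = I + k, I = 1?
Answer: 93818596/47961 ≈ 1956.1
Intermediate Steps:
Y(c, k) = -¼ - k/4 (Y(c, k) = -(1 + k)/4 = -¼ - k/4)
(-44 + ((-5 - 36)/73 + Y(6, -5)/3))² = (-44 + ((-5 - 36)/73 + (-¼ - ¼*(-5))/3))² = (-44 + (-41*1/73 + (-¼ + 5/4)*(⅓)))² = (-44 + (-41/73 + 1*(⅓)))² = (-44 + (-41/73 + ⅓))² = (-44 - 50/219)² = (-9686/219)² = 93818596/47961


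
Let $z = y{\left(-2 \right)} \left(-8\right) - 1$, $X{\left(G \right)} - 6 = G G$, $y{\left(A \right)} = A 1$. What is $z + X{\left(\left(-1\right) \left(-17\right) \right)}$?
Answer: $310$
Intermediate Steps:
$y{\left(A \right)} = A$
$X{\left(G \right)} = 6 + G^{2}$ ($X{\left(G \right)} = 6 + G G = 6 + G^{2}$)
$z = 15$ ($z = \left(-2\right) \left(-8\right) - 1 = 16 - 1 = 15$)
$z + X{\left(\left(-1\right) \left(-17\right) \right)} = 15 + \left(6 + \left(\left(-1\right) \left(-17\right)\right)^{2}\right) = 15 + \left(6 + 17^{2}\right) = 15 + \left(6 + 289\right) = 15 + 295 = 310$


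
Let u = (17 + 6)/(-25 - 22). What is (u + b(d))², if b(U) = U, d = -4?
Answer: 44521/2209 ≈ 20.154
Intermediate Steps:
u = -23/47 (u = 23/(-47) = 23*(-1/47) = -23/47 ≈ -0.48936)
(u + b(d))² = (-23/47 - 4)² = (-211/47)² = 44521/2209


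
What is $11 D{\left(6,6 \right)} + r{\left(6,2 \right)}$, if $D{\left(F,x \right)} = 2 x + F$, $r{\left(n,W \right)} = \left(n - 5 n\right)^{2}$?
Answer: $774$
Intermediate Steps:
$r{\left(n,W \right)} = 16 n^{2}$ ($r{\left(n,W \right)} = \left(- 4 n\right)^{2} = 16 n^{2}$)
$D{\left(F,x \right)} = F + 2 x$
$11 D{\left(6,6 \right)} + r{\left(6,2 \right)} = 11 \left(6 + 2 \cdot 6\right) + 16 \cdot 6^{2} = 11 \left(6 + 12\right) + 16 \cdot 36 = 11 \cdot 18 + 576 = 198 + 576 = 774$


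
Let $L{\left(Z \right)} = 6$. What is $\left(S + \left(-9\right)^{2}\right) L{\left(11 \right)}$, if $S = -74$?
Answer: $42$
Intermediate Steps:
$\left(S + \left(-9\right)^{2}\right) L{\left(11 \right)} = \left(-74 + \left(-9\right)^{2}\right) 6 = \left(-74 + 81\right) 6 = 7 \cdot 6 = 42$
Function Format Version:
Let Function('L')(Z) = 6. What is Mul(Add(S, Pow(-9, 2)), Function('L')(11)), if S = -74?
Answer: 42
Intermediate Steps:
Mul(Add(S, Pow(-9, 2)), Function('L')(11)) = Mul(Add(-74, Pow(-9, 2)), 6) = Mul(Add(-74, 81), 6) = Mul(7, 6) = 42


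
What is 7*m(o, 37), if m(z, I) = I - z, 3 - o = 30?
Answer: 448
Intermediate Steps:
o = -27 (o = 3 - 1*30 = 3 - 30 = -27)
7*m(o, 37) = 7*(37 - 1*(-27)) = 7*(37 + 27) = 7*64 = 448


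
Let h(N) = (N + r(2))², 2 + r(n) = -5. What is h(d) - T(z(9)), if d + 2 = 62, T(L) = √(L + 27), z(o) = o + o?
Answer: 2809 - 3*√5 ≈ 2802.3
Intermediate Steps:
z(o) = 2*o
T(L) = √(27 + L)
r(n) = -7 (r(n) = -2 - 5 = -7)
d = 60 (d = -2 + 62 = 60)
h(N) = (-7 + N)² (h(N) = (N - 7)² = (-7 + N)²)
h(d) - T(z(9)) = (-7 + 60)² - √(27 + 2*9) = 53² - √(27 + 18) = 2809 - √45 = 2809 - 3*√5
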